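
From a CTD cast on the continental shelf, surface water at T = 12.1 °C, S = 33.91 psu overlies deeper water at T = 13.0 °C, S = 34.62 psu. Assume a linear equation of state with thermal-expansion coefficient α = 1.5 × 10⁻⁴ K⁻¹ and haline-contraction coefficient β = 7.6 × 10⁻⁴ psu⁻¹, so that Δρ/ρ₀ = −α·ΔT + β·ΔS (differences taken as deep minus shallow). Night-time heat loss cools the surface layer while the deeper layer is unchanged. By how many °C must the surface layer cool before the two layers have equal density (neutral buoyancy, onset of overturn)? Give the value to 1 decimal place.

2.7 °C

Neutral buoyancy requires Δρ = 0, i.e. −α(T_deep − T_surf′) + β(S_deep − S_surf) = 0.
T_surf′ = T_deep − (β/α)·ΔS = 13.0 − (7.6 × 10⁻⁴/1.5 × 10⁻⁴)·(+0.71) = 9.403 °C.
Cooling required: 12.1 − (9.403) = 2.697 °C.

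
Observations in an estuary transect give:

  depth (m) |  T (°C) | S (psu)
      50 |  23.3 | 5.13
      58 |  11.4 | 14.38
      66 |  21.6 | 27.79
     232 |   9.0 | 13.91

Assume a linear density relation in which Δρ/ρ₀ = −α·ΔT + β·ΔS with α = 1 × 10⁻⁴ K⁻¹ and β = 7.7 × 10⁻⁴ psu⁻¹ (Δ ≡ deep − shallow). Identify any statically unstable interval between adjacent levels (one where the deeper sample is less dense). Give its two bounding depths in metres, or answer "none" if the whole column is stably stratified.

66–232 m

Evaluate Δρ/ρ₀ = −αΔT + βΔS across each adjacent pair:
  50–58 m: −αΔT+βΔS = −(1 × 10⁻⁴)(-11.9)+(7.7 × 10⁻⁴)(+9.25) = 8.3 × 10⁻³ → stable
  58–66 m: −αΔT+βΔS = −(1 × 10⁻⁴)(+10.2)+(7.7 × 10⁻⁴)(+13.41) = 9.3 × 10⁻³ → stable
  66–232 m: −αΔT+βΔS = −(1 × 10⁻⁴)(-12.6)+(7.7 × 10⁻⁴)(-13.88) = -9.4 × 10⁻³ → UNSTABLE
The 66–232 m interval has Δρ < 0: lighter water underlies denser water.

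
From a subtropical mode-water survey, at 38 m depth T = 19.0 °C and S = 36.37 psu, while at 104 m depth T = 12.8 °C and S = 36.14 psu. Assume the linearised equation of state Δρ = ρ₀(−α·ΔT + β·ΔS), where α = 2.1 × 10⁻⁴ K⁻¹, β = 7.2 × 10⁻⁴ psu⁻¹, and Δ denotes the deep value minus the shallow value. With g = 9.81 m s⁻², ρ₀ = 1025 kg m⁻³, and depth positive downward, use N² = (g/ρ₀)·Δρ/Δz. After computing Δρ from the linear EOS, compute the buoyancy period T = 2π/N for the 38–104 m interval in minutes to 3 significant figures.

8.06 min

ΔT = -6.2 K, ΔS = -0.23 psu (deep − shallow).
Δρ/ρ₀ = −αΔT + βΔS = 1.302 × 10⁻³ − 1.656 × 10⁻⁴ = 1.1364 × 10⁻³, so Δρ ≈ 1.165 kg m⁻³.
N² = (g/ρ₀)·Δρ/Δz = g·(Δρ/ρ₀)/Δz = 9.81 × 1.1364 × 10⁻³ / 66 = 1.6891 × 10⁻⁴ s⁻².
N = √(1.6891 × 10⁻⁴) = 0.012997 rad s⁻¹ → T = 2π/N = 483.43 s = 8.0572 min ≈ 8.06 min.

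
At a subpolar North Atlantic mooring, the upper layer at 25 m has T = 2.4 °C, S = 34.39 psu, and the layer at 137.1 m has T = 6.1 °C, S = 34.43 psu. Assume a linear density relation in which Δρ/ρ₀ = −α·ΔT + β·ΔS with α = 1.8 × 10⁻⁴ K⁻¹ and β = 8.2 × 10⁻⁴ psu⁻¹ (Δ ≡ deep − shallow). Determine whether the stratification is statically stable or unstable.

unstable

ΔT = 6.1 − 2.4 = +3.7 K and ΔS = 34.43 − 34.39 = +0.04 psu (deep − shallow).
−αΔT = -6.66 × 10⁻⁴; βΔS = 3.28 × 10⁻⁵; sum Δρ/ρ₀ = -6.332 × 10⁻⁴.
Δρ/ρ₀ < 0, so Δρ < 0: deeper water is lighter → statically unstable; the column would overturn.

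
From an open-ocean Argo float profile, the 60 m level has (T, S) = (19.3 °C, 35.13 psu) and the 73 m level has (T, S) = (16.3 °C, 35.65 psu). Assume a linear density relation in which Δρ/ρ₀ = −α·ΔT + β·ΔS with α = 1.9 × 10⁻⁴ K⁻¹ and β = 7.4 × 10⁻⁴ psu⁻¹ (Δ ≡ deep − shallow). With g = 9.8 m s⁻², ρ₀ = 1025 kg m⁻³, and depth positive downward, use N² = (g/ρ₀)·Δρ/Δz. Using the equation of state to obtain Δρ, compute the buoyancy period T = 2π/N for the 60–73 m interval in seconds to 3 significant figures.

234 s

ΔT = -3.0 K, ΔS = +0.52 psu (deep − shallow).
Δρ/ρ₀ = −αΔT + βΔS = 5.70 × 10⁻⁴ + 3.848 × 10⁻⁴ = 9.548 × 10⁻⁴, so Δρ ≈ 0.9787 kg m⁻³.
N² = (g/ρ₀)·Δρ/Δz = g·(Δρ/ρ₀)/Δz = 9.8 × 9.548 × 10⁻⁴ / 13 = 7.1977 × 10⁻⁴ s⁻².
N = √(7.1977 × 10⁻⁴) = 0.026829 rad s⁻¹ → T = 2π/N = 234.19 s ≈ 234 s.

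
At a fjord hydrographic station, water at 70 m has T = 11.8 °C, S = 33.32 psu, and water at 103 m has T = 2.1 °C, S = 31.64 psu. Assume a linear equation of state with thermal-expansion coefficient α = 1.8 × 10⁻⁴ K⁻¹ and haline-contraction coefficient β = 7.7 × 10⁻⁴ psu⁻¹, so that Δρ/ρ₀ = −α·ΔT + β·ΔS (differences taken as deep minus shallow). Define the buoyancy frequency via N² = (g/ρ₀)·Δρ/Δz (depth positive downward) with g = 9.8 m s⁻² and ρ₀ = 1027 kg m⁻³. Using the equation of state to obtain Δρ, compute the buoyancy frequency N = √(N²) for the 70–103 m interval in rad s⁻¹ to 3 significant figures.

ΔT = -9.7 K, ΔS = -1.68 psu (deep − shallow).
Δρ/ρ₀ = −αΔT + βΔS = 1.746 × 10⁻³ − 1.2936 × 10⁻³ = 4.524 × 10⁻⁴, so Δρ ≈ 0.4646 kg m⁻³.
N² = (g/ρ₀)·Δρ/Δz = g·(Δρ/ρ₀)/Δz = 9.8 × 4.524 × 10⁻⁴ / 33 = 1.3435 × 10⁻⁴ s⁻².
N = √(1.3435 × 10⁻⁴) = 0.011591 rad s⁻¹ ≈ 0.0116 rad s⁻¹.

0.0116 rad s⁻¹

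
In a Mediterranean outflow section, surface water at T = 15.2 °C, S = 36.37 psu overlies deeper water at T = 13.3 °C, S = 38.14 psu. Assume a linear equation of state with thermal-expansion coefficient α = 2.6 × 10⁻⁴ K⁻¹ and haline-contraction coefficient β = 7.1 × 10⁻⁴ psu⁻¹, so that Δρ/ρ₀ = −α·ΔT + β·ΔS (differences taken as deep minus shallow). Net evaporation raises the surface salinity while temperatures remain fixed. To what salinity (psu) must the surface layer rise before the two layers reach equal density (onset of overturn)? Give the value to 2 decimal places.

Neutral buoyancy requires −α(T_deep − T_surf) + β(S_deep − S_surf′) = 0.
S_surf′ = S_deep − (α/β)·ΔT = 38.14 − (2.6 × 10⁻⁴/7.1 × 10⁻⁴)·(-1.9) = 38.8358 psu.
Increase required: 38.8358 − 36.37 = 2.4658 psu.

38.84 psu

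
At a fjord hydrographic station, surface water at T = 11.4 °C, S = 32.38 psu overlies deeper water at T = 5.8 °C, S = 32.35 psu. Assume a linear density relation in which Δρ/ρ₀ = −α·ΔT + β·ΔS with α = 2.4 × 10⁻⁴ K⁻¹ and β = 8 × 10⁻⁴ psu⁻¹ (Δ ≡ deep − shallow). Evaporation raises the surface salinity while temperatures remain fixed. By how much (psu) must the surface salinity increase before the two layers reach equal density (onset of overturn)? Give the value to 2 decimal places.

1.65 psu

Neutral buoyancy requires −α(T_deep − T_surf) + β(S_deep − S_surf′) = 0.
S_surf′ = S_deep − (α/β)·ΔT = 32.35 − (2.4 × 10⁻⁴/8 × 10⁻⁴)·(-5.6) = 34.0300 psu.
Increase required: 34.0300 − 32.38 = 1.6500 psu.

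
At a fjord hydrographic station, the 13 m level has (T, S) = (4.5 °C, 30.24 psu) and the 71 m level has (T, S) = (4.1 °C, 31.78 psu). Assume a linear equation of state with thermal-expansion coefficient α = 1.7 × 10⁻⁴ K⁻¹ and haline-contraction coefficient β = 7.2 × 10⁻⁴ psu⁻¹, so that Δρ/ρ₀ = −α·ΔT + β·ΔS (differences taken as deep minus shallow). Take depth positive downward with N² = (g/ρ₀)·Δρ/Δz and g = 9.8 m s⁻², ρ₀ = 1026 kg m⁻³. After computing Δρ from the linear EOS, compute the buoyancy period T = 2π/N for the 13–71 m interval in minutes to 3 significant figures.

7.43 min

ΔT = -0.4 K, ΔS = +1.54 psu (deep − shallow).
Δρ/ρ₀ = −αΔT + βΔS = 6.80 × 10⁻⁵ + 1.1088 × 10⁻³ = 1.1768 × 10⁻³, so Δρ ≈ 1.207 kg m⁻³.
N² = (g/ρ₀)·Δρ/Δz = g·(Δρ/ρ₀)/Δz = 9.8 × 1.1768 × 10⁻³ / 58 = 1.9884 × 10⁻⁴ s⁻².
N = √(1.9884 × 10⁻⁴) = 0.014101 rad s⁻¹ → T = 2π/N = 445.58 s = 7.4263 min ≈ 7.43 min.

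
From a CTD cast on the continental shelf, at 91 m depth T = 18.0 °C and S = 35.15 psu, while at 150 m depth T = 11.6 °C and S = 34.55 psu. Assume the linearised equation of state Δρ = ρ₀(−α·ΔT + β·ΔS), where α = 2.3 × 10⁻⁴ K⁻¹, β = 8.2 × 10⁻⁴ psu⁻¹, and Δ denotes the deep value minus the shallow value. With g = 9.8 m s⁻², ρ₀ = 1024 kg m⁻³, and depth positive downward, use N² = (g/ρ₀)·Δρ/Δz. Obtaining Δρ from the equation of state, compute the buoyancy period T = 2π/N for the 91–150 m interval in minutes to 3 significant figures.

ΔT = -6.4 K, ΔS = -0.60 psu (deep − shallow).
Δρ/ρ₀ = −αΔT + βΔS = 1.472 × 10⁻³ − 4.92 × 10⁻⁴ = 9.80 × 10⁻⁴, so Δρ ≈ 1.004 kg m⁻³.
N² = (g/ρ₀)·Δρ/Δz = g·(Δρ/ρ₀)/Δz = 9.8 × 9.80 × 10⁻⁴ / 59 = 1.6278 × 10⁻⁴ s⁻².
N = √(1.6278 × 10⁻⁴) = 0.012759 rad s⁻¹ → T = 2π/N = 492.45 s = 8.2075 min ≈ 8.21 min.

8.21 min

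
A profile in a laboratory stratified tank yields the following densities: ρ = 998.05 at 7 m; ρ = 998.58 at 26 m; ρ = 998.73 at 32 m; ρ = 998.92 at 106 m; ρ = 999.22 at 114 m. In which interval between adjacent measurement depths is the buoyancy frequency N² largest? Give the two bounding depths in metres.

Compute the density gradient over each adjacent pair:
  7–26 m: Δρ/Δz = 0.53/19 = 0.028 kg m⁻⁴
  26–32 m: Δρ/Δz = 0.15/6 = 0.025 kg m⁻⁴
  32–106 m: Δρ/Δz = 0.19/74 = 2.6 × 10⁻³ kg m⁻⁴
  106–114 m: Δρ/Δz = 0.30/8 = 0.037 kg m⁻⁴
The largest gradient is in the 106–114 m interval — the pycnocline.

106–114 m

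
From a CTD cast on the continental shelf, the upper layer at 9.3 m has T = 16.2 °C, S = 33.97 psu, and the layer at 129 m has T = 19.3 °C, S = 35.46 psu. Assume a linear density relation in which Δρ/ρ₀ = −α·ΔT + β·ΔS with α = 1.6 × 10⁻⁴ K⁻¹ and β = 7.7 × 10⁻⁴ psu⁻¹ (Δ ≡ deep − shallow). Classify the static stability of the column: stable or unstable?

ΔT = 19.3 − 16.2 = +3.1 K and ΔS = 35.46 − 33.97 = +1.49 psu (deep − shallow).
−αΔT = -4.96 × 10⁻⁴; βΔS = 1.1473 × 10⁻³; sum Δρ/ρ₀ = 6.513 × 10⁻⁴.
Δρ/ρ₀ > 0, so Δρ > 0: deeper water is denser → statically stable.

stable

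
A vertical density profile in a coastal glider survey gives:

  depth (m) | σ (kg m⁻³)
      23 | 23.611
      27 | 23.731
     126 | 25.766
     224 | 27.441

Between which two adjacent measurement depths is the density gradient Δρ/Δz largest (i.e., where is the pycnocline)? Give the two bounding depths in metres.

Compute the density gradient over each adjacent pair:
  23–27 m: Δρ/Δz = 0.120/4 = 0.030 kg m⁻⁴
  27–126 m: Δρ/Δz = 2.035/99 = 0.021 kg m⁻⁴
  126–224 m: Δρ/Δz = 1.675/98 = 0.017 kg m⁻⁴
The largest gradient is in the 23–27 m interval — the pycnocline.

23–27 m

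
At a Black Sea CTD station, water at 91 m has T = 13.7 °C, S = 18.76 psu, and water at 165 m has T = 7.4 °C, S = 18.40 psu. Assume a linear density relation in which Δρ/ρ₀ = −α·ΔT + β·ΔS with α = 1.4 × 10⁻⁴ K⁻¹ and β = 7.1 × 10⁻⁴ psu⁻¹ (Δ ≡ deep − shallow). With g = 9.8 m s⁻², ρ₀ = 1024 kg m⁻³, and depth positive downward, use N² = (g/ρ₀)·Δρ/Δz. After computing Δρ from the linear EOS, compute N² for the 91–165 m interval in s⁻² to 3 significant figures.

ΔT = -6.3 K, ΔS = -0.36 psu (deep − shallow).
Δρ/ρ₀ = −αΔT + βΔS = 8.82 × 10⁻⁴ − 2.556 × 10⁻⁴ = 6.264 × 10⁻⁴, so Δρ ≈ 0.6414 kg m⁻³.
N² = (g/ρ₀)·Δρ/Δz = g·(Δρ/ρ₀)/Δz = 9.8 × 6.264 × 10⁻⁴ / 74 = 8.2956 × 10⁻⁵ s⁻² ≈ 8.30 × 10⁻⁵ s⁻².

8.30 × 10⁻⁵ s⁻²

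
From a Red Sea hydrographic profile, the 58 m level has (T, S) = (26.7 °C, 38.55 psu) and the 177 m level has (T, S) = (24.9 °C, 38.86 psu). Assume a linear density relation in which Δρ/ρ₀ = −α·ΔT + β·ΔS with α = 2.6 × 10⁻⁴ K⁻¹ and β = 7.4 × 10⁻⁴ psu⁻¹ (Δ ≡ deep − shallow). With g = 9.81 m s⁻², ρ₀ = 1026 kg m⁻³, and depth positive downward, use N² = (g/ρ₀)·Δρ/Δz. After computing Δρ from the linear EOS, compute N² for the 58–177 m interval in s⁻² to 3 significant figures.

5.75 × 10⁻⁵ s⁻²

ΔT = -1.8 K, ΔS = +0.31 psu (deep − shallow).
Δρ/ρ₀ = −αΔT + βΔS = 4.68 × 10⁻⁴ + 2.294 × 10⁻⁴ = 6.974 × 10⁻⁴, so Δρ ≈ 0.7155 kg m⁻³.
N² = (g/ρ₀)·Δρ/Δz = g·(Δρ/ρ₀)/Δz = 9.81 × 6.974 × 10⁻⁴ / 119 = 5.7492 × 10⁻⁵ s⁻² ≈ 5.75 × 10⁻⁵ s⁻².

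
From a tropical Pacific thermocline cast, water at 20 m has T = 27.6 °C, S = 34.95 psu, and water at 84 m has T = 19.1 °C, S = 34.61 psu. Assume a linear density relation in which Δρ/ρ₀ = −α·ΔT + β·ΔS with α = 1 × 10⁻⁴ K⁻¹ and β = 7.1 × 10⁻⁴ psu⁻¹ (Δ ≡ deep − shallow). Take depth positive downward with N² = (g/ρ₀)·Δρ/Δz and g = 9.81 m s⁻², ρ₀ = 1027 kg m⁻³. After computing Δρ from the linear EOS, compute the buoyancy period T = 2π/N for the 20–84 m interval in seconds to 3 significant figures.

ΔT = -8.5 K, ΔS = -0.34 psu (deep − shallow).
Δρ/ρ₀ = −αΔT + βΔS = 8.50 × 10⁻⁴ − 2.414 × 10⁻⁴ = 6.086 × 10⁻⁴, so Δρ ≈ 0.6250 kg m⁻³.
N² = (g/ρ₀)·Δρ/Δz = g·(Δρ/ρ₀)/Δz = 9.81 × 6.086 × 10⁻⁴ / 64 = 9.3287 × 10⁻⁵ s⁻².
N = √(9.3287 × 10⁻⁵) = 9.6585 × 10⁻³ rad s⁻¹ → T = 2π/N = 650.53 s ≈ 651 s.

651 s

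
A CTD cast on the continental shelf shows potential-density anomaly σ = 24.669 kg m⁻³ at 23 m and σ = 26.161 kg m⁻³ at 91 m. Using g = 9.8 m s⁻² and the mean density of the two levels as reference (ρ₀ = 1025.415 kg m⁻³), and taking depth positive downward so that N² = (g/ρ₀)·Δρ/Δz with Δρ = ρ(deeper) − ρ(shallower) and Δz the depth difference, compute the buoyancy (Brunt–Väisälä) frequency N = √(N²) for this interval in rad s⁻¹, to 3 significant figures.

Δρ = 1026.161 − 1024.669 = 1.492 kg m⁻³ over Δz = 91 − 23 = 68 m.
N² = (9.8/1025.415) × (1.492/68) = 2.0969 × 10⁻⁴ s⁻².
N = √(2.0969 × 10⁻⁴) = 0.014481 rad s⁻¹ ≈ 0.0145 rad s⁻¹.

0.0145 rad s⁻¹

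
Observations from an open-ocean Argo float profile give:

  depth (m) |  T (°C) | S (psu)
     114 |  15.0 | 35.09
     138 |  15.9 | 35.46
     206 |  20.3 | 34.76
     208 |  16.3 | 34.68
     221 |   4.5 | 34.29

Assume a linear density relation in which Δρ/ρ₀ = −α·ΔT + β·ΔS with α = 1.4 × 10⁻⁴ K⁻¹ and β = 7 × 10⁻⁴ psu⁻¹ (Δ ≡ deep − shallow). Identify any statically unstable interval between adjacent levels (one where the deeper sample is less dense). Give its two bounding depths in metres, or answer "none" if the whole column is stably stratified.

138–206 m

Evaluate Δρ/ρ₀ = −αΔT + βΔS across each adjacent pair:
  114–138 m: −αΔT+βΔS = −(1.4 × 10⁻⁴)(+0.9)+(7 × 10⁻⁴)(+0.37) = 1.3 × 10⁻⁴ → stable
  138–206 m: −αΔT+βΔS = −(1.4 × 10⁻⁴)(+4.4)+(7 × 10⁻⁴)(-0.70) = -1.1 × 10⁻³ → UNSTABLE
  206–208 m: −αΔT+βΔS = −(1.4 × 10⁻⁴)(-4.0)+(7 × 10⁻⁴)(-0.08) = 5.0 × 10⁻⁴ → stable
  208–221 m: −αΔT+βΔS = −(1.4 × 10⁻⁴)(-11.8)+(7 × 10⁻⁴)(-0.39) = 1.4 × 10⁻³ → stable
The 138–206 m interval has Δρ < 0: lighter water underlies denser water.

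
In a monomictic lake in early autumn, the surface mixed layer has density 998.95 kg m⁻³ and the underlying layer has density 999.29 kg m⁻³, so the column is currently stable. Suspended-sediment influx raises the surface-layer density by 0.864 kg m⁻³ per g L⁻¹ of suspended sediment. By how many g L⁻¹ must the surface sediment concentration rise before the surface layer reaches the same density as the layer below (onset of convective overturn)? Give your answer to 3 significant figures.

Density deficit of the surface layer: 999.29 − 998.95 = 0.34 kg m⁻³.
Required change = 0.34 / 0.864 = 0.394 g L⁻¹.

0.394 g L⁻¹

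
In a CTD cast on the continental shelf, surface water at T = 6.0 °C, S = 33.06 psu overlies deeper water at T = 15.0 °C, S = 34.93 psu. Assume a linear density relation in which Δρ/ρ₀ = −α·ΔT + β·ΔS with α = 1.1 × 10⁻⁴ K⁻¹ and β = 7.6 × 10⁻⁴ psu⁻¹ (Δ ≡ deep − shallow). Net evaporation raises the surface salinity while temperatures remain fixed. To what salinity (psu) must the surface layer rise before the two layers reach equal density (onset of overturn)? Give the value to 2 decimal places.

33.63 psu

Neutral buoyancy requires −α(T_deep − T_surf) + β(S_deep − S_surf′) = 0.
S_surf′ = S_deep − (α/β)·ΔT = 34.93 − (1.1 × 10⁻⁴/7.6 × 10⁻⁴)·(+9.0) = 33.6274 psu.
Increase required: 33.6274 − 33.06 = 0.5674 psu.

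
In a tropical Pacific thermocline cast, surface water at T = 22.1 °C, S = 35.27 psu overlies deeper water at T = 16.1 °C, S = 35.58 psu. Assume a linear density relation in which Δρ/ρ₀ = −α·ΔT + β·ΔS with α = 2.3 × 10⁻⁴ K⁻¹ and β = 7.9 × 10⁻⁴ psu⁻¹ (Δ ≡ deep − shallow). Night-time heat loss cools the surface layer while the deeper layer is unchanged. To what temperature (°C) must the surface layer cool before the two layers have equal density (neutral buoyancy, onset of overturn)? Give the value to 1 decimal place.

15.0 °C

Neutral buoyancy requires Δρ = 0, i.e. −α(T_deep − T_surf′) + β(S_deep − S_surf) = 0.
T_surf′ = T_deep − (β/α)·ΔS = 16.1 − (7.9 × 10⁻⁴/2.3 × 10⁻⁴)·(+0.31) = 15.035 °C.
Cooling required: 22.1 − (15.035) = 7.065 °C.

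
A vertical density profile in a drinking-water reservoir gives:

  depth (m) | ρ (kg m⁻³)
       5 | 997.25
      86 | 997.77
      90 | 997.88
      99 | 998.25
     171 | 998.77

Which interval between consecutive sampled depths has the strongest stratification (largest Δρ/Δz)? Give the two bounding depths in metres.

Compute the density gradient over each adjacent pair:
  5–86 m: Δρ/Δz = 0.52/81 = 6.4 × 10⁻³ kg m⁻⁴
  86–90 m: Δρ/Δz = 0.11/4 = 0.028 kg m⁻⁴
  90–99 m: Δρ/Δz = 0.37/9 = 0.041 kg m⁻⁴
  99–171 m: Δρ/Δz = 0.52/72 = 7.2 × 10⁻³ kg m⁻⁴
The largest gradient is in the 90–99 m interval — the pycnocline.

90–99 m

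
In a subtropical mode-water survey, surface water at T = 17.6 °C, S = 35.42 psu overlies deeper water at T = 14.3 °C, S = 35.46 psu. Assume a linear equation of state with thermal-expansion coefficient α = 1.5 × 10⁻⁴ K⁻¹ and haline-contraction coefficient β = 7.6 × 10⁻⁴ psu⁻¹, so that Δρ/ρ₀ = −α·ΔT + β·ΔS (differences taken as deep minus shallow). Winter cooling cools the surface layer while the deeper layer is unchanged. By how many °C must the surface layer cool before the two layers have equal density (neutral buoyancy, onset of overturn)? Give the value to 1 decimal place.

3.5 °C

Neutral buoyancy requires Δρ = 0, i.e. −α(T_deep − T_surf′) + β(S_deep − S_surf) = 0.
T_surf′ = T_deep − (β/α)·ΔS = 14.3 − (7.6 × 10⁻⁴/1.5 × 10⁻⁴)·(+0.04) = 14.097 °C.
Cooling required: 17.6 − (14.097) = 3.503 °C.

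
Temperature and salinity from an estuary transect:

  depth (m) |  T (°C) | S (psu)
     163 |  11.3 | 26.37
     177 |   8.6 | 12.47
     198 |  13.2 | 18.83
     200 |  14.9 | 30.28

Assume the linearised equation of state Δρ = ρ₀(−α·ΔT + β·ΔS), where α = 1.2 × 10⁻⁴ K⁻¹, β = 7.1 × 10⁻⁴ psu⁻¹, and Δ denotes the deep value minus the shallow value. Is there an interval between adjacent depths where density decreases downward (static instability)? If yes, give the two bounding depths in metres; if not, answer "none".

163–177 m

Evaluate Δρ/ρ₀ = −αΔT + βΔS across each adjacent pair:
  163–177 m: −αΔT+βΔS = −(1.2 × 10⁻⁴)(-2.7)+(7.1 × 10⁻⁴)(-13.90) = -9.5 × 10⁻³ → UNSTABLE
  177–198 m: −αΔT+βΔS = −(1.2 × 10⁻⁴)(+4.6)+(7.1 × 10⁻⁴)(+6.36) = 4.0 × 10⁻³ → stable
  198–200 m: −αΔT+βΔS = −(1.2 × 10⁻⁴)(+1.7)+(7.1 × 10⁻⁴)(+11.45) = 7.9 × 10⁻³ → stable
The 163–177 m interval has Δρ < 0: lighter water underlies denser water.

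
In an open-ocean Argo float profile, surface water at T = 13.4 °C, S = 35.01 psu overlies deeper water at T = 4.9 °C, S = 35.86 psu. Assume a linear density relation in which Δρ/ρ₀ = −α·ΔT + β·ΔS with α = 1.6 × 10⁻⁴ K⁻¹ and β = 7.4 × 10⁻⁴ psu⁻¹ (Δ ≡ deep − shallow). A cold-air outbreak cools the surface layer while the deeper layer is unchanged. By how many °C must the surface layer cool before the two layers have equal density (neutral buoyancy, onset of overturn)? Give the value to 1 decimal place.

12.4 °C

Neutral buoyancy requires Δρ = 0, i.e. −α(T_deep − T_surf′) + β(S_deep − S_surf) = 0.
T_surf′ = T_deep − (β/α)·ΔS = 4.9 − (7.4 × 10⁻⁴/1.6 × 10⁻⁴)·(+0.85) = 0.969 °C.
Cooling required: 13.4 − (0.969) = 12.431 °C.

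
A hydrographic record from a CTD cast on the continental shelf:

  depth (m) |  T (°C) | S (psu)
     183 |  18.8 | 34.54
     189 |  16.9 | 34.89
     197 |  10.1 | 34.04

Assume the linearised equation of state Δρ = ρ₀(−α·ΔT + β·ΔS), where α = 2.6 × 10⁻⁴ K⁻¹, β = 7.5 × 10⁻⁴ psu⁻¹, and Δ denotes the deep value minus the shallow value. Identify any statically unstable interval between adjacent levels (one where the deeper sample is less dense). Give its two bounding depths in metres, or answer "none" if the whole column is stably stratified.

Evaluate Δρ/ρ₀ = −αΔT + βΔS across each adjacent pair:
  183–189 m: −αΔT+βΔS = −(2.6 × 10⁻⁴)(-1.9)+(7.5 × 10⁻⁴)(+0.35) = 7.6 × 10⁻⁴ → stable
  189–197 m: −αΔT+βΔS = −(2.6 × 10⁻⁴)(-6.8)+(7.5 × 10⁻⁴)(-0.85) = 1.1 × 10⁻³ → stable
Every interval has Δρ > 0: the column is stably stratified throughout.

none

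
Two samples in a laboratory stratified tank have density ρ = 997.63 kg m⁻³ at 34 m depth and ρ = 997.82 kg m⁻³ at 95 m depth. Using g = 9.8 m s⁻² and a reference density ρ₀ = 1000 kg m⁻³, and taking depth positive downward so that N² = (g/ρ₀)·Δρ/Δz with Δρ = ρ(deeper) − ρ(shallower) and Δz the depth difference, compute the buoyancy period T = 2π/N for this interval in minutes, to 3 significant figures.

Δρ = 997.82 − 997.63 = 0.19 kg m⁻³ over Δz = 95 − 34 = 61 m.
N² = (9.8/1000) × (0.19/61) = 3.0525 × 10⁻⁵ s⁻².
N = √(3.0525 × 10⁻⁵) = 5.5249 × 10⁻³ rad s⁻¹, so T = 2π/N = 1.1372 × 10³ s = 18.953 min ≈ 19.0 min.

19.0 min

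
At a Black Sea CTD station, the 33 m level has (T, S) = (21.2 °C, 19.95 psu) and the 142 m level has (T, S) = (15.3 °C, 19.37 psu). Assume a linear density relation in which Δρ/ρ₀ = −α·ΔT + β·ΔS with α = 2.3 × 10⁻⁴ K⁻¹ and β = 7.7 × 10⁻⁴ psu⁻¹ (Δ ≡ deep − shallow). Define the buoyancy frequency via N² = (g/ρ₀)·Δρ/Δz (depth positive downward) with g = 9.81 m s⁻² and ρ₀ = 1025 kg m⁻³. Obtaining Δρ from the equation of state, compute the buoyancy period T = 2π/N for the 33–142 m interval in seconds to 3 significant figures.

694 s

ΔT = -5.9 K, ΔS = -0.58 psu (deep − shallow).
Δρ/ρ₀ = −αΔT + βΔS = 1.357 × 10⁻³ − 4.466 × 10⁻⁴ = 9.104 × 10⁻⁴, so Δρ ≈ 0.9332 kg m⁻³.
N² = (g/ρ₀)·Δρ/Δz = g·(Δρ/ρ₀)/Δz = 9.81 × 9.104 × 10⁻⁴ / 109 = 8.1936 × 10⁻⁵ s⁻².
N = √(8.1936 × 10⁻⁵) = 9.0519 × 10⁻³ rad s⁻¹ → T = 2π/N = 694.13 s ≈ 694 s.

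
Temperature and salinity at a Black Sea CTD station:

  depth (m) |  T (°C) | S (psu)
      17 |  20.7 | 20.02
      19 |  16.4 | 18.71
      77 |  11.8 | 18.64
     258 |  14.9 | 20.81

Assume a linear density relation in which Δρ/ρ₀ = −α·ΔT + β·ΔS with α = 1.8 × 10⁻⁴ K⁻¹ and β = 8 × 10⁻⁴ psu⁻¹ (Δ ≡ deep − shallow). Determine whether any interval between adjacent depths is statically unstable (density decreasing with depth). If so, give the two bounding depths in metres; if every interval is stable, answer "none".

17–19 m

Evaluate Δρ/ρ₀ = −αΔT + βΔS across each adjacent pair:
  17–19 m: −αΔT+βΔS = −(1.8 × 10⁻⁴)(-4.3)+(8 × 10⁻⁴)(-1.31) = -2.7 × 10⁻⁴ → UNSTABLE
  19–77 m: −αΔT+βΔS = −(1.8 × 10⁻⁴)(-4.6)+(8 × 10⁻⁴)(-0.07) = 7.7 × 10⁻⁴ → stable
  77–258 m: −αΔT+βΔS = −(1.8 × 10⁻⁴)(+3.1)+(8 × 10⁻⁴)(+2.17) = 1.2 × 10⁻³ → stable
The 17–19 m interval has Δρ < 0: lighter water underlies denser water.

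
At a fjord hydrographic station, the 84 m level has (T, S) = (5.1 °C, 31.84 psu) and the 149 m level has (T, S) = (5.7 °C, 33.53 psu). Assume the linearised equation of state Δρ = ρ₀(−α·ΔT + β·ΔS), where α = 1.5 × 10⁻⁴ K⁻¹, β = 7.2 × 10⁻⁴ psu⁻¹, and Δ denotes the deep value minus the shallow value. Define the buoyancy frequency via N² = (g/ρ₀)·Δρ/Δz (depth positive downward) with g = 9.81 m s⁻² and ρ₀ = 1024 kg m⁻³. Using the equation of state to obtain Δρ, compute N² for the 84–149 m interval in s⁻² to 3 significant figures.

1.70 × 10⁻⁴ s⁻²

ΔT = +0.6 K, ΔS = +1.69 psu (deep − shallow).
Δρ/ρ₀ = −αΔT + βΔS = -9.00 × 10⁻⁵ + 1.2168 × 10⁻³ = 1.1268 × 10⁻³, so Δρ ≈ 1.154 kg m⁻³.
N² = (g/ρ₀)·Δρ/Δz = g·(Δρ/ρ₀)/Δz = 9.81 × 1.1268 × 10⁻³ / 65 = 1.7006 × 10⁻⁴ s⁻² ≈ 1.70 × 10⁻⁴ s⁻².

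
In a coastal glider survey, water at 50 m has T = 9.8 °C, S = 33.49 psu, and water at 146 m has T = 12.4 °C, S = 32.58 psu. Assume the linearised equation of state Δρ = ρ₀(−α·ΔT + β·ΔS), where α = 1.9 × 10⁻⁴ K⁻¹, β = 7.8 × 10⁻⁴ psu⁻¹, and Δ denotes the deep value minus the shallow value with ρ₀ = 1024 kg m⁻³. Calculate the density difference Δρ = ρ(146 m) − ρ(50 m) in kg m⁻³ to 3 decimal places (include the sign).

ΔT = +2.6 K, ΔS = -0.91 psu (deep − shallow).
Δρ/ρ₀ = −(1.9 × 10⁻⁴)(+2.6) + (7.8 × 10⁻⁴)(-0.91) = -1.2038 × 10⁻³.
Δρ = 1024 × (-1.2038 × 10⁻³) = -1.233 kg m⁻³.
Negative Δρ: lighter below, statically unstable.

-1.233 kg m⁻³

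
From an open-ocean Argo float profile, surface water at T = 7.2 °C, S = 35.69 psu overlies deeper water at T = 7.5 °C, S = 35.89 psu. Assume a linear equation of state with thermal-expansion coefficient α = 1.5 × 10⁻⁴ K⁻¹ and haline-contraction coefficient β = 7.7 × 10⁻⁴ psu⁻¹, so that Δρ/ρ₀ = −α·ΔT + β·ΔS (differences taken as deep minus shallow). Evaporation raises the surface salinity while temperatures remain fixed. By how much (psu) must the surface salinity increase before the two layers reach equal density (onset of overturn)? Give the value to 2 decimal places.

Neutral buoyancy requires −α(T_deep − T_surf) + β(S_deep − S_surf′) = 0.
S_surf′ = S_deep − (α/β)·ΔT = 35.89 − (1.5 × 10⁻⁴/7.7 × 10⁻⁴)·(+0.3) = 35.8316 psu.
Increase required: 35.8316 − 35.69 = 0.1416 psu.

0.14 psu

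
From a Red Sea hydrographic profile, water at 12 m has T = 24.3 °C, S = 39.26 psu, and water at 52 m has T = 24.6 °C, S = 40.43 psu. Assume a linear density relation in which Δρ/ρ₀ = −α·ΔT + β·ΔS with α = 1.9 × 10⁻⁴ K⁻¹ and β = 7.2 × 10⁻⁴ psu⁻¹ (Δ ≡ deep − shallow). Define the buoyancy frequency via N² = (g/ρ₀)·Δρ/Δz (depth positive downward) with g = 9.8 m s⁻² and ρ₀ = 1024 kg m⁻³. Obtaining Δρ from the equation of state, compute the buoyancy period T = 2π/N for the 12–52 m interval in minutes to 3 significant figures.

7.55 min

ΔT = +0.3 K, ΔS = +1.17 psu (deep − shallow).
Δρ/ρ₀ = −αΔT + βΔS = -5.70 × 10⁻⁵ + 8.424 × 10⁻⁴ = 7.854 × 10⁻⁴, so Δρ ≈ 0.8042 kg m⁻³.
N² = (g/ρ₀)·Δρ/Δz = g·(Δρ/ρ₀)/Δz = 9.8 × 7.854 × 10⁻⁴ / 40 = 1.9242 × 10⁻⁴ s⁻².
N = √(1.9242 × 10⁻⁴) = 0.013872 rad s⁻¹ → T = 2π/N = 452.94 s = 7.5490 min ≈ 7.55 min.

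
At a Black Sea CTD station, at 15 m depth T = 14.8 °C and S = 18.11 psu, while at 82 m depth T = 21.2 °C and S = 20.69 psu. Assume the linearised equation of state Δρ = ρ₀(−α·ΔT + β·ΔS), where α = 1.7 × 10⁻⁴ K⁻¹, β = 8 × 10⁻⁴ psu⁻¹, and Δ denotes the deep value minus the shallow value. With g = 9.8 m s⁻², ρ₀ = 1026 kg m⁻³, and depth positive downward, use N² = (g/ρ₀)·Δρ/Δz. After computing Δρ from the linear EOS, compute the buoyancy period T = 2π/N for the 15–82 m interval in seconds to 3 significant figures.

526 s

ΔT = +6.4 K, ΔS = +2.58 psu (deep − shallow).
Δρ/ρ₀ = −αΔT + βΔS = -1.088 × 10⁻³ + 2.064 × 10⁻³ = 9.76 × 10⁻⁴, so Δρ ≈ 1.001 kg m⁻³.
N² = (g/ρ₀)·Δρ/Δz = g·(Δρ/ρ₀)/Δz = 9.8 × 9.76 × 10⁻⁴ / 67 = 1.4276 × 10⁻⁴ s⁻².
N = √(1.4276 × 10⁻⁴) = 0.011948 rad s⁻¹ → T = 2π/N = 525.88 s ≈ 526 s.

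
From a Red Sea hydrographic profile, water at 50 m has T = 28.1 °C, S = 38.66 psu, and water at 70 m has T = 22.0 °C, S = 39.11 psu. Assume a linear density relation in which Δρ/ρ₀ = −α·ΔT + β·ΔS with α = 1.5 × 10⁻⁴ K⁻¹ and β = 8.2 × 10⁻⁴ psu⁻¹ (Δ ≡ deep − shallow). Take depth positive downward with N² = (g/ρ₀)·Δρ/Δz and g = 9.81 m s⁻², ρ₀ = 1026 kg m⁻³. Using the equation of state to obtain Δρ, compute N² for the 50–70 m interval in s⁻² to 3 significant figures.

ΔT = -6.1 K, ΔS = +0.45 psu (deep − shallow).
Δρ/ρ₀ = −αΔT + βΔS = 9.15 × 10⁻⁴ + 3.69 × 10⁻⁴ = 1.284 × 10⁻³, so Δρ ≈ 1.317 kg m⁻³.
N² = (g/ρ₀)·Δρ/Δz = g·(Δρ/ρ₀)/Δz = 9.81 × 1.284 × 10⁻³ / 20 = 6.2980 × 10⁻⁴ s⁻² ≈ 6.30 × 10⁻⁴ s⁻².

6.30 × 10⁻⁴ s⁻²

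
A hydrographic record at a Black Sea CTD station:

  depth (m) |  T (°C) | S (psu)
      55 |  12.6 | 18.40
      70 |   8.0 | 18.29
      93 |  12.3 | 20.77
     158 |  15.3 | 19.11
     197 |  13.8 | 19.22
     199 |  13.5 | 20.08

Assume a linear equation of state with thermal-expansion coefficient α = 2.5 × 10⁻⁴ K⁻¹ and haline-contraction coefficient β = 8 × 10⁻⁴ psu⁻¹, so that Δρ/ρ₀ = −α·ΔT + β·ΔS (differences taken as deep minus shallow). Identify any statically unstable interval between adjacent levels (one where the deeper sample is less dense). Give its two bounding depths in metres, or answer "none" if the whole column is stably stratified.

Evaluate Δρ/ρ₀ = −αΔT + βΔS across each adjacent pair:
  55–70 m: −αΔT+βΔS = −(2.5 × 10⁻⁴)(-4.6)+(8 × 10⁻⁴)(-0.11) = 1.1 × 10⁻³ → stable
  70–93 m: −αΔT+βΔS = −(2.5 × 10⁻⁴)(+4.3)+(8 × 10⁻⁴)(+2.48) = 9.1 × 10⁻⁴ → stable
  93–158 m: −αΔT+βΔS = −(2.5 × 10⁻⁴)(+3.0)+(8 × 10⁻⁴)(-1.66) = -2.1 × 10⁻³ → UNSTABLE
  158–197 m: −αΔT+βΔS = −(2.5 × 10⁻⁴)(-1.5)+(8 × 10⁻⁴)(+0.11) = 4.6 × 10⁻⁴ → stable
  197–199 m: −αΔT+βΔS = −(2.5 × 10⁻⁴)(-0.3)+(8 × 10⁻⁴)(+0.86) = 7.6 × 10⁻⁴ → stable
The 93–158 m interval has Δρ < 0: lighter water underlies denser water.

93–158 m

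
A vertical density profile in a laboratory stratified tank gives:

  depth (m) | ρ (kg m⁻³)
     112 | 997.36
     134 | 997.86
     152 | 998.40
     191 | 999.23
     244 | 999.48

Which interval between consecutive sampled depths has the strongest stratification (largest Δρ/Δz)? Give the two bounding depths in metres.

134–152 m

Compute the density gradient over each adjacent pair:
  112–134 m: Δρ/Δz = 0.50/22 = 0.023 kg m⁻⁴
  134–152 m: Δρ/Δz = 0.54/18 = 0.030 kg m⁻⁴
  152–191 m: Δρ/Δz = 0.83/39 = 0.021 kg m⁻⁴
  191–244 m: Δρ/Δz = 0.25/53 = 4.7 × 10⁻³ kg m⁻⁴
The largest gradient is in the 134–152 m interval — the pycnocline.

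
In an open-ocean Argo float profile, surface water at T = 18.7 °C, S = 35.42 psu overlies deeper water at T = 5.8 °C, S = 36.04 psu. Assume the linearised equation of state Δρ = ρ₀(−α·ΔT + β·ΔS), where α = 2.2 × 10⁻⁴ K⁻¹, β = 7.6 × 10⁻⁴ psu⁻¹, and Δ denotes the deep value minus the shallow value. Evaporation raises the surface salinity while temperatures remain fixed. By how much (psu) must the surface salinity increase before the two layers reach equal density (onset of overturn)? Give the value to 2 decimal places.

Neutral buoyancy requires −α(T_deep − T_surf) + β(S_deep − S_surf′) = 0.
S_surf′ = S_deep − (α/β)·ΔT = 36.04 − (2.2 × 10⁻⁴/7.6 × 10⁻⁴)·(-12.9) = 39.7742 psu.
Increase required: 39.7742 − 35.42 = 4.3542 psu.

4.35 psu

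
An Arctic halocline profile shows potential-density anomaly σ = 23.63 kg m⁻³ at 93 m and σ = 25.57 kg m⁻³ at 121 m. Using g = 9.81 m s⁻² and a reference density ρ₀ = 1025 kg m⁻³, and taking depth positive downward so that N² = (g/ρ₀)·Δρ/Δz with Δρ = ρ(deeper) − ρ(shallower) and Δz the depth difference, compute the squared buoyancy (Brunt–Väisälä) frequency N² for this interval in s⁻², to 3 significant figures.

6.63 × 10⁻⁴ s⁻²

Δρ = 1025.57 − 1023.63 = 1.94 kg m⁻³ over Δz = 121 − 93 = 28 m.
N² = (9.81/1025) × (1.94/28) = 6.6311 × 10⁻⁴ s⁻² ≈ 6.63 × 10⁻⁴ s⁻².
A positive N² confirms static stability across the interval.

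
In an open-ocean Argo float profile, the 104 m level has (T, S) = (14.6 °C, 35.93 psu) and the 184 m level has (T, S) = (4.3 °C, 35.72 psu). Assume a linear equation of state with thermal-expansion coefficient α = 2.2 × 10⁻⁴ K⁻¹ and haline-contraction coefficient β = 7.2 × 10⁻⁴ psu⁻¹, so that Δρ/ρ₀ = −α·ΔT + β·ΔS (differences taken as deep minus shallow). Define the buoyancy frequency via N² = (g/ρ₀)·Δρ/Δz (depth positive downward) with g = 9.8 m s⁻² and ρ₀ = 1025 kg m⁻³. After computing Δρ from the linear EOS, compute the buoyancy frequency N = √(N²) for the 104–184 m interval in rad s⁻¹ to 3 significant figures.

ΔT = -10.3 K, ΔS = -0.21 psu (deep − shallow).
Δρ/ρ₀ = −αΔT + βΔS = 2.266 × 10⁻³ − 1.512 × 10⁻⁴ = 2.1148 × 10⁻³, so Δρ ≈ 2.168 kg m⁻³.
N² = (g/ρ₀)·Δρ/Δz = g·(Δρ/ρ₀)/Δz = 9.8 × 2.1148 × 10⁻³ / 80 = 2.5906 × 10⁻⁴ s⁻².
N = √(2.5906 × 10⁻⁴) = 0.016095 rad s⁻¹ ≈ 0.0161 rad s⁻¹.

0.0161 rad s⁻¹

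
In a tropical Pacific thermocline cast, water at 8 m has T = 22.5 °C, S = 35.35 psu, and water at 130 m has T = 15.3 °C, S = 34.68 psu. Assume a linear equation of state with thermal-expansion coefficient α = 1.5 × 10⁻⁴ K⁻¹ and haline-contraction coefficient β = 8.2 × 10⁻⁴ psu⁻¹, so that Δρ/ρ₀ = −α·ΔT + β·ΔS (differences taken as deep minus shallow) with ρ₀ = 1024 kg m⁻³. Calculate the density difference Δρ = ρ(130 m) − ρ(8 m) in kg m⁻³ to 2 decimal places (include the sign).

ΔT = -7.2 K, ΔS = -0.67 psu (deep − shallow).
Δρ/ρ₀ = −(1.5 × 10⁻⁴)(-7.2) + (8.2 × 10⁻⁴)(-0.67) = 5.306 × 10⁻⁴.
Δρ = 1024 × (5.306 × 10⁻⁴) = +0.54 kg m⁻³.
Positive Δρ: denser below, stable.

+0.54 kg m⁻³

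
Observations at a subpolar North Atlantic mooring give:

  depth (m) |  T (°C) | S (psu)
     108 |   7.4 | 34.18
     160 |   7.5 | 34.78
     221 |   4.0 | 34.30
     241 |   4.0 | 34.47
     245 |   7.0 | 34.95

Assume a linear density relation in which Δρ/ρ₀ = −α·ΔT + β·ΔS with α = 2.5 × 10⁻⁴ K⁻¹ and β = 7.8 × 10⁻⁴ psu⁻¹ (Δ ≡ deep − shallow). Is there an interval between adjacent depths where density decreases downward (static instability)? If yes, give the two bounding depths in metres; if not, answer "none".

Evaluate Δρ/ρ₀ = −αΔT + βΔS across each adjacent pair:
  108–160 m: −αΔT+βΔS = −(2.5 × 10⁻⁴)(+0.1)+(7.8 × 10⁻⁴)(+0.60) = 4.4 × 10⁻⁴ → stable
  160–221 m: −αΔT+βΔS = −(2.5 × 10⁻⁴)(-3.5)+(7.8 × 10⁻⁴)(-0.48) = 5.0 × 10⁻⁴ → stable
  221–241 m: −αΔT+βΔS = −(2.5 × 10⁻⁴)(+0.0)+(7.8 × 10⁻⁴)(+0.17) = 1.3 × 10⁻⁴ → stable
  241–245 m: −αΔT+βΔS = −(2.5 × 10⁻⁴)(+3.0)+(7.8 × 10⁻⁴)(+0.48) = -3.8 × 10⁻⁴ → UNSTABLE
The 241–245 m interval has Δρ < 0: lighter water underlies denser water.

241–245 m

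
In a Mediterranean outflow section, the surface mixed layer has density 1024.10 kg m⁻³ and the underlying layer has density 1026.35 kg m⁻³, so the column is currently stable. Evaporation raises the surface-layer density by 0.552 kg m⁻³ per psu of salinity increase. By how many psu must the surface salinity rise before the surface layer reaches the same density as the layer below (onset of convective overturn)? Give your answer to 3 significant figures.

Density deficit of the surface layer: 1026.35 − 1024.10 = 2.25 kg m⁻³.
Required change = 2.25 / 0.552 = 4.08 psu.

4.08 psu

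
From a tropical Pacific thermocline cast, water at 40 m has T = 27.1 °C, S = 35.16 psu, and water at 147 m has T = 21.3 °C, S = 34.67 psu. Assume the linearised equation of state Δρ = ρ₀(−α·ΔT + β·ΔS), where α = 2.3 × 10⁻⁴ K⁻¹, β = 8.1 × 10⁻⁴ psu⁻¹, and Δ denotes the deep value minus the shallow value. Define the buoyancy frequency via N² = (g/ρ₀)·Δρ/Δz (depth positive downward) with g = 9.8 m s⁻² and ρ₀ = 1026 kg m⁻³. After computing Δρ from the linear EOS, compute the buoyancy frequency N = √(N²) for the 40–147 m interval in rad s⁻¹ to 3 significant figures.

9.26 × 10⁻³ rad s⁻¹

ΔT = -5.8 K, ΔS = -0.49 psu (deep − shallow).
Δρ/ρ₀ = −αΔT + βΔS = 1.334 × 10⁻³ − 3.969 × 10⁻⁴ = 9.371 × 10⁻⁴, so Δρ ≈ 0.9615 kg m⁻³.
N² = (g/ρ₀)·Δρ/Δz = g·(Δρ/ρ₀)/Δz = 9.8 × 9.371 × 10⁻⁴ / 107 = 8.5828 × 10⁻⁵ s⁻².
N = √(8.5828 × 10⁻⁵) = 9.2643 × 10⁻³ rad s⁻¹ ≈ 9.26 × 10⁻³ rad s⁻¹.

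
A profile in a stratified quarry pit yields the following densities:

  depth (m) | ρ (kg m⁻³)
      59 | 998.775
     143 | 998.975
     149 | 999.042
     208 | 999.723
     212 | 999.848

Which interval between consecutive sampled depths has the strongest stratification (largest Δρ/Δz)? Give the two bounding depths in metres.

Compute the density gradient over each adjacent pair:
  59–143 m: Δρ/Δz = 0.200/84 = 2.4 × 10⁻³ kg m⁻⁴
  143–149 m: Δρ/Δz = 0.067/6 = 0.011 kg m⁻⁴
  149–208 m: Δρ/Δz = 0.681/59 = 0.012 kg m⁻⁴
  208–212 m: Δρ/Δz = 0.125/4 = 0.031 kg m⁻⁴
The largest gradient is in the 208–212 m interval — the pycnocline.

208–212 m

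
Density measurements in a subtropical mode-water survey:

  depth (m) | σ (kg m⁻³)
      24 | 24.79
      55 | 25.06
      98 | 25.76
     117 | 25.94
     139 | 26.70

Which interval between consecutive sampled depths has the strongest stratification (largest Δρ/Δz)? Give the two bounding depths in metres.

Compute the density gradient over each adjacent pair:
  24–55 m: Δρ/Δz = 0.27/31 = 8.7 × 10⁻³ kg m⁻⁴
  55–98 m: Δρ/Δz = 0.70/43 = 0.016 kg m⁻⁴
  98–117 m: Δρ/Δz = 0.18/19 = 9.5 × 10⁻³ kg m⁻⁴
  117–139 m: Δρ/Δz = 0.76/22 = 0.035 kg m⁻⁴
The largest gradient is in the 117–139 m interval — the pycnocline.

117–139 m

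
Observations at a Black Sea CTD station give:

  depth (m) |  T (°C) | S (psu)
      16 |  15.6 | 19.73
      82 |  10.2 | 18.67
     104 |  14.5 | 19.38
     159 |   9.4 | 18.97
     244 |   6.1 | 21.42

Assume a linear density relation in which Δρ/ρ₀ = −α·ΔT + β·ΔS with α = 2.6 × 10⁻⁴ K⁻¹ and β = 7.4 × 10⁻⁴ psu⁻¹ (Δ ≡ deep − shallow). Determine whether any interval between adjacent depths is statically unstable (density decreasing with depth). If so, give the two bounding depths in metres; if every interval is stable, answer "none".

Evaluate Δρ/ρ₀ = −αΔT + βΔS across each adjacent pair:
  16–82 m: −αΔT+βΔS = −(2.6 × 10⁻⁴)(-5.4)+(7.4 × 10⁻⁴)(-1.06) = 6.2 × 10⁻⁴ → stable
  82–104 m: −αΔT+βΔS = −(2.6 × 10⁻⁴)(+4.3)+(7.4 × 10⁻⁴)(+0.71) = -5.9 × 10⁻⁴ → UNSTABLE
  104–159 m: −αΔT+βΔS = −(2.6 × 10⁻⁴)(-5.1)+(7.4 × 10⁻⁴)(-0.41) = 1.0 × 10⁻³ → stable
  159–244 m: −αΔT+βΔS = −(2.6 × 10⁻⁴)(-3.3)+(7.4 × 10⁻⁴)(+2.45) = 2.7 × 10⁻³ → stable
The 82–104 m interval has Δρ < 0: lighter water underlies denser water.

82–104 m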